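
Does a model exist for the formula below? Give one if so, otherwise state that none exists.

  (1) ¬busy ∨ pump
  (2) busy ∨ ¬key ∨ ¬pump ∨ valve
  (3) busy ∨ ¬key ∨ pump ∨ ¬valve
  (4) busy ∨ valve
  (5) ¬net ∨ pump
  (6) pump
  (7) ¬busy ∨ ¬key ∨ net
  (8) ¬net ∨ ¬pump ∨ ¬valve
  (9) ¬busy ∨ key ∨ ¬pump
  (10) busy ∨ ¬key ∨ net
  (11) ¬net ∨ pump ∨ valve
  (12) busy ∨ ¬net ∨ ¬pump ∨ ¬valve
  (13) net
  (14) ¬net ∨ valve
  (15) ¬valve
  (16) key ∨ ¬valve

UNSATISFIABLE

Case pump = True:
  (net) forces net = True.
  (¬net ∨ ¬pump ∨ ¬valve) forces valve = False.
  Clause (¬net ∨ valve) is falsified — contradiction.
Case pump = False:
  Clause (pump) is falsified — contradiction.
Both cases fail, so the formula is unsatisfiable.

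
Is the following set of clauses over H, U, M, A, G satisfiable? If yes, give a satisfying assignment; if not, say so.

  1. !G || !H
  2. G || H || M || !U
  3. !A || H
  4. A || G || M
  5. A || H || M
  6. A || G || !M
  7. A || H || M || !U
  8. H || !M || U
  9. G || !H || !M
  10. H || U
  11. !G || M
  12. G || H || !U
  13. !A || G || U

H=F, U=T, M=T, A=F, G=T

Set H = False.
  then (!A || H) forces A = False.
  then (A || H || M) forces M = True.
  then (A || G || !M) forces G = True.
  then (H || !M || U) forces U = True.
All clauses satisfied.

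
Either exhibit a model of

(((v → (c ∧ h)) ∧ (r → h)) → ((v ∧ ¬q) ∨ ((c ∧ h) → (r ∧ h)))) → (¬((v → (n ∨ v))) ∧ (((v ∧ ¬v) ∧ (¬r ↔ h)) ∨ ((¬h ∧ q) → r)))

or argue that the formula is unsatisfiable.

c=T; h=T; q=T; n=F; v=T; r=F

  (((v → (c ∧ h)) ∧ (r → h)) → ((v ∧ ¬q) ∨ ((c ∧ h) → (r ∧ h)))) → (¬((v → (n ∨ v))) ∧ (((v ∧ ¬v) ∧ (¬r ↔ h)) ∨ ((¬h ∧ q) → r))) = True
    ((v → (c ∧ h)) ∧ (r → h)) → ((v ∧ ¬q) ∨ ((c ∧ h) → (r ∧ h))) = False
      (v → (c ∧ h)) ∧ (r → h) = True
        v → (c ∧ h) = True
          c ∧ h = True
        r → h = True
      (v ∧ ¬q) ∨ ((c ∧ h) → (r ∧ h)) = False
        v ∧ ¬q = False
          ¬q = False
        (c ∧ h) → (r ∧ h) = False
          c ∧ h = True
          r ∧ h = False
    ¬((v → (n ∨ v))) ∧ (((v ∧ ¬v) ∧ (¬r ↔ h)) ∨ ((¬h ∧ q) → r)) = False
      ¬((v → (n ∨ v))) = False
        v → (n ∨ v) = True
          n ∨ v = True
      ((v ∧ ¬v) ∧ (¬r ↔ h)) ∨ ((¬h ∧ q) → r) = True
        (v ∧ ¬v) ∧ (¬r ↔ h) = False
          v ∧ ¬v = False
            ¬v = False
          ¬r ↔ h = True
            ¬r = True
        (¬h ∧ q) → r = True
          ¬h ∧ q = False
            ¬h = False
The formula evaluates to True.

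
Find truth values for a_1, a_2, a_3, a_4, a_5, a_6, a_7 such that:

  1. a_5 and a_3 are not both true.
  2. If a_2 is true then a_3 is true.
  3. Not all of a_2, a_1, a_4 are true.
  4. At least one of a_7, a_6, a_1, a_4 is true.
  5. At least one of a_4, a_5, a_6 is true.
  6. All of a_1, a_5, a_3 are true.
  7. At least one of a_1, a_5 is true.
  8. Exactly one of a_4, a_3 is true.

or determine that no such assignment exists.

Unsatisfiable — no assignment works.

Case a_3 = True:
  (1) with a_3=T forces a_5 = False.
  Constraint (6) is violated (a_5=F) — contradiction.
Case a_3 = False:
  Constraint (6) is violated (a_3=F) — contradiction.
Both cases fail — unsatisfiable.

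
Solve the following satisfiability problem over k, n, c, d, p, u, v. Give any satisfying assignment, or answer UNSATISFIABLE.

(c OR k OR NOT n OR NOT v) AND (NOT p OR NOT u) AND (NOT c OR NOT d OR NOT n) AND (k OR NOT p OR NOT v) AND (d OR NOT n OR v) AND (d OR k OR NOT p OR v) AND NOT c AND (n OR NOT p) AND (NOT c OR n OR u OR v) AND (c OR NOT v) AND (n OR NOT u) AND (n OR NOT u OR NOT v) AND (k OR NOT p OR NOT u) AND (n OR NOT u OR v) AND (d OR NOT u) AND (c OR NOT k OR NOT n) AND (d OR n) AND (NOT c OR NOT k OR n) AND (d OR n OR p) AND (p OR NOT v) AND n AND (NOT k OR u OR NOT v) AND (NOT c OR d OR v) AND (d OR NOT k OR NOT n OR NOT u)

Unit clause (NOT c) forces c = False.
In (c OR NOT v) only NOT v is left, so v = False.
Unit clause (n) forces n = True.
In (d OR NOT n OR v) only d is left, so d = True.
In (c OR NOT k OR NOT n) only NOT k is left, so k = False.
Set p = False.
Set u = True.
All clauses satisfied.

k = False, n = True, c = False, d = True, p = False, u = True, v = False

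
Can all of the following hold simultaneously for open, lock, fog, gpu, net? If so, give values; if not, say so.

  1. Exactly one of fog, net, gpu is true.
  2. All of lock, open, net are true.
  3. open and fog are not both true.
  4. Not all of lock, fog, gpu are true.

open = True, lock = True, fog = False, gpu = False, net = True

  (1) {fog, net, gpu}: 1 true — exactly one ✓
  (2) {lock, open, net}: all 3 true ✓
  (3) open=T, fog=F — not both ✓
  (4) {lock, fog, gpu}: 1/3 true — not all ✓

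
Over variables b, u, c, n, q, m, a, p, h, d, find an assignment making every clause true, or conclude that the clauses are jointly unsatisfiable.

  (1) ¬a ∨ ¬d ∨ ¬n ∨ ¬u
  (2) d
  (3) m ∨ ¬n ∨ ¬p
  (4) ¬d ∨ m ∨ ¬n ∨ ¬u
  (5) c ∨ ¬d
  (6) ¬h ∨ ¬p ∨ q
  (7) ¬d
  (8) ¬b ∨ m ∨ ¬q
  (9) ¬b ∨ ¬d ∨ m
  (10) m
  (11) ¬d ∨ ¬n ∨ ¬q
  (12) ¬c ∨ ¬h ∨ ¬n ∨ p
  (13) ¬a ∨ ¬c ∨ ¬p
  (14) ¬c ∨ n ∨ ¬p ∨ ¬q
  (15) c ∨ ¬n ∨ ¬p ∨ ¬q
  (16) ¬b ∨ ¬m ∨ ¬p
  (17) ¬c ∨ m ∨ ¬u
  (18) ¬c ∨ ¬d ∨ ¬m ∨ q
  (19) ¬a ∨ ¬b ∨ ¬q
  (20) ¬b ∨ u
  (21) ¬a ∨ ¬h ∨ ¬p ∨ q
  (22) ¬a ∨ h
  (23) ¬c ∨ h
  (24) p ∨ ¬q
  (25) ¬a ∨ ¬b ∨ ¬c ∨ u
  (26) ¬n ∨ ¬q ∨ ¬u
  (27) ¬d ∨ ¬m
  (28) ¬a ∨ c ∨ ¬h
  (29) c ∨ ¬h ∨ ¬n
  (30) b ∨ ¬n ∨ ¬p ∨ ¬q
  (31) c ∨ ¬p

UNSATISFIABLE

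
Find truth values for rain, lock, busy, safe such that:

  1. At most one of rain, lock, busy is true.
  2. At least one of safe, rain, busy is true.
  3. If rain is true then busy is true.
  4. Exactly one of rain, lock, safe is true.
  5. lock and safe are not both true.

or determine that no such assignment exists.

rain=F; lock=F; busy=F; safe=T

  (1) {rain, lock, busy}: 0 true — at most one ✓
  (2) {safe, rain, busy}: 1 true — at least one ✓
  (3) rain=F ⇒ busy: vacuous ✓
  (4) {rain, lock, safe}: 1 true — exactly one ✓
  (5) lock=F, safe=T — not both ✓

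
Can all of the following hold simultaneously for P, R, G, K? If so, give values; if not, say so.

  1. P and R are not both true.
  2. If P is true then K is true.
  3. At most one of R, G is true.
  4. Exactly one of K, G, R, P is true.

P = False, R = False, G = False, K = True

  (1) P=F, R=F — not both ✓
  (2) P=F ⇒ K: vacuous ✓
  (3) {R, G}: 0 true — at most one ✓
  (4) {K, G, R, P}: 1 true — exactly one ✓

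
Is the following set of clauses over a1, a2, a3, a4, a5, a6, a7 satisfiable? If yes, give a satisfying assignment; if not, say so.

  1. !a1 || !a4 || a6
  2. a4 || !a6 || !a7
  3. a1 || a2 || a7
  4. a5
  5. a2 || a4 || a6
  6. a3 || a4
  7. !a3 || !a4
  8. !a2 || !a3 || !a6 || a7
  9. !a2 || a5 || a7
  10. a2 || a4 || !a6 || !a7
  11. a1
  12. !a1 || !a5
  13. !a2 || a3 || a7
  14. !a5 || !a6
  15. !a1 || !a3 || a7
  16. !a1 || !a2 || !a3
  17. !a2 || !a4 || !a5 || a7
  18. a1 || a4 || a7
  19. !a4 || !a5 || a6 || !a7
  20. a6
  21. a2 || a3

UNSATISFIABLE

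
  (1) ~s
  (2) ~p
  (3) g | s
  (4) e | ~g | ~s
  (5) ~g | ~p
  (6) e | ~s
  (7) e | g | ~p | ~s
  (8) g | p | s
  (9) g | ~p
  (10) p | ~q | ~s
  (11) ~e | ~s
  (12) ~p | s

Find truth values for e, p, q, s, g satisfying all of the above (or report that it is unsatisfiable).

Unit clause (~s) forces s = False.
Unit clause (~p) forces p = False.
In (g | s) only g is left, so g = True.
Set e = True.
Set q = True.
All clauses satisfied.

e = True, p = False, q = True, s = False, g = True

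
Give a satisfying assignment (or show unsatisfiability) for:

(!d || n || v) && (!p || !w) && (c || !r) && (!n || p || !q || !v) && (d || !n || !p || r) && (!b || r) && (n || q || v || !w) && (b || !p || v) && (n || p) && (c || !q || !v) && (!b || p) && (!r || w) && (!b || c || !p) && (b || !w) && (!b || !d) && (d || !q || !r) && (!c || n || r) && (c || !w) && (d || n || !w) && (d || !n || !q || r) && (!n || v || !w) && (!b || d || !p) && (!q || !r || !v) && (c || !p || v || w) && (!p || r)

r: False; w: False; d: True; b: False; q: False; v: True; c: True; p: False; n: True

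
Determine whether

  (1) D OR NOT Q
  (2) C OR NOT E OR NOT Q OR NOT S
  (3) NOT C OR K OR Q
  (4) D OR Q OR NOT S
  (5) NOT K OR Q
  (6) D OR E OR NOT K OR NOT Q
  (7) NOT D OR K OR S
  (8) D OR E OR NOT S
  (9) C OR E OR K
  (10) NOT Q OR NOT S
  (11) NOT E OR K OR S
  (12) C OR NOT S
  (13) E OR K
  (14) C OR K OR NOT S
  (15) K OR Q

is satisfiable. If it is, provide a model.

S = False, Q = True, E = False, D = True, C = True, K = True

Set S = False.
Set Q = True.
  then (D OR NOT Q) forces D = True.
  then (NOT D OR K OR S) forces K = True.
Set E = False.
Set C = True.
All clauses satisfied.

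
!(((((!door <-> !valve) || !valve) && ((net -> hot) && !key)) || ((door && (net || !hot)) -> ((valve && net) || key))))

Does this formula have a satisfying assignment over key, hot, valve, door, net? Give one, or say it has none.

key: False; hot: False; valve: False; door: True; net: True

  !(((((!door <-> !valve) || !valve) && ((net -> hot) && !key)) || ((door && (net || !hot)) -> ((valve && net) || key)))) = True
    (((!door <-> !valve) || !valve) && ((net -> hot) && !key)) || ((door && (net || !hot)) -> ((valve && net) || key)) = False
      ((!door <-> !valve) || !valve) && ((net -> hot) && !key) = False
        (!door <-> !valve) || !valve = True
          !door <-> !valve = False
            !door = False
            !valve = True
          !valve = True
        (net -> hot) && !key = False
          net -> hot = False
          !key = True
      (door && (net || !hot)) -> ((valve && net) || key) = False
        door && (net || !hot) = True
          net || !hot = True
            !hot = True
        (valve && net) || key = False
          valve && net = False
The formula evaluates to True.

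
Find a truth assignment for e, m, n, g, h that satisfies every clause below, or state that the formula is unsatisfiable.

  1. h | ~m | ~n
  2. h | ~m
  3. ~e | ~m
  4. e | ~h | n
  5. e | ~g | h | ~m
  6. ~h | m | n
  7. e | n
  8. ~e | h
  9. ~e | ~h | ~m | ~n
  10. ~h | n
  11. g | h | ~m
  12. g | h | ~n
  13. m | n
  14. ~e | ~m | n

Set e = False.
  then (e | n) forces n = True.
Set m = False.
Set g = True.
Set h = True.
All clauses satisfied.

e=F, m=F, n=T, g=T, h=T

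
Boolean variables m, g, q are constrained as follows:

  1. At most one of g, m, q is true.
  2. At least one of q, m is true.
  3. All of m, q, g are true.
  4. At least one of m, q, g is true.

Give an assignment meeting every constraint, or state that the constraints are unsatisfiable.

Case m = True:
  (1) with m=T forces g = False.
  Constraint (3) is violated (g=F) — contradiction.
Case m = False:
  Constraint (3) is violated (m=F) — contradiction.
Both cases fail — unsatisfiable.

The formula is unsatisfiable.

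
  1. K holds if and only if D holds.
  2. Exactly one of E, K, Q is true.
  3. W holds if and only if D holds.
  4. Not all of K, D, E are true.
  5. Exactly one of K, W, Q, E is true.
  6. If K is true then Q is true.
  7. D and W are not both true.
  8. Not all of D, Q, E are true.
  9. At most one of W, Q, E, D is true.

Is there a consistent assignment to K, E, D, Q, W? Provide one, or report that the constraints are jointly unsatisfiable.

K=F; E=T; D=F; Q=F; W=F

  (1) K=F, D=F — same ✓
  (2) {E, K, Q}: 1 true — exactly one ✓
  (3) W=F, D=F — same ✓
  (4) {K, D, E}: 1/3 true — not all ✓
  (5) {K, W, Q, E}: 1 true — exactly one ✓
  (6) K=F ⇒ Q: vacuous ✓
  (7) D=F, W=F — not both ✓
  (8) {D, Q, E}: 1/3 true — not all ✓
  (9) {W, Q, E, D}: 1 true — at most one ✓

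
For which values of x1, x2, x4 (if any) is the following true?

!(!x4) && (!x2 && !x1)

x1 = False, x2 = False, x4 = True

  !(!x4) = True
    !x4 = False
  !x2 && !x1 = True
    !x2 = True
    !x1 = True
Both conjuncts True, so the formula holds.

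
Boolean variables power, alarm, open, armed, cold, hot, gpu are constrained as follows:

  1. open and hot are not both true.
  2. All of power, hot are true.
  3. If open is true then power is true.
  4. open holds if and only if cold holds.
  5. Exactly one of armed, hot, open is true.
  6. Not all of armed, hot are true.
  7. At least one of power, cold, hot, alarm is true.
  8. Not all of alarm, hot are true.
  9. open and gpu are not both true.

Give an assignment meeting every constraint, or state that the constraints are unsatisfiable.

power = True; alarm = False; open = False; armed = False; cold = False; hot = True; gpu = True

  (1) open=F, hot=T — not both ✓
  (2) {power, hot}: all 2 true ✓
  (3) open=F ⇒ power: vacuous ✓
  (4) open=F, cold=F — same ✓
  (5) {armed, hot, open}: 1 true — exactly one ✓
  (6) {armed, hot}: 1/2 true — not all ✓
  (7) {power, cold, hot, alarm}: 2 true — at least one ✓
  (8) {alarm, hot}: 1/2 true — not all ✓
  (9) open=F, gpu=T — not both ✓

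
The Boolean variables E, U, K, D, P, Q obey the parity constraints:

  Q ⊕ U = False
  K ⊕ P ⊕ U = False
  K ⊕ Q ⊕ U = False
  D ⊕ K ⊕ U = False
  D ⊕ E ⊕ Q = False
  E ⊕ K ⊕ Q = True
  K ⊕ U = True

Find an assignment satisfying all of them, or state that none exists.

E = False; U = True; K = False; D = True; P = True; Q = True

Q ⊕ U = T ⊕ T = False ✓
K ⊕ P ⊕ U = F ⊕ T ⊕ T = False ✓
K ⊕ Q ⊕ U = F ⊕ T ⊕ T = False ✓
D ⊕ K ⊕ U = T ⊕ F ⊕ T = False ✓
D ⊕ E ⊕ Q = T ⊕ F ⊕ T = False ✓
E ⊕ K ⊕ Q = F ⊕ F ⊕ T = True ✓
K ⊕ U = F ⊕ T = True ✓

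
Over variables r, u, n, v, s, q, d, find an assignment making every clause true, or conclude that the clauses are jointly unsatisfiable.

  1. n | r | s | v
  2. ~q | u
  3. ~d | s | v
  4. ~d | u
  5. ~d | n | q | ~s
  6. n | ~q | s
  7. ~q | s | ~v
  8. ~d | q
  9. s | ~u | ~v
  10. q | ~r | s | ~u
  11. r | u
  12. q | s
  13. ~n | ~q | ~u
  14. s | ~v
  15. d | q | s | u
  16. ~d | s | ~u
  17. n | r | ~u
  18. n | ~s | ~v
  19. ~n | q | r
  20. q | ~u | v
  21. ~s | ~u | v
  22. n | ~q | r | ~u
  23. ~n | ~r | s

r: True, u: True, n: True, v: True, s: True, q: False, d: False

Try r = False:
  (r | u) forces u = True.
  (n | r | ~u) forces n = True.
  (~n | ~q | ~u) forces q = False.
  clause (~n | q | r) is falsified — backtrack.
So r = True.
Set u = True.
Set n = True.
  then (~n | ~q | ~u) forces q = False.
  then (q | ~u | v) forces v = True.
  then (~n | ~r | s) forces s = True.
  then (~d | q) forces d = False.
All clauses satisfied.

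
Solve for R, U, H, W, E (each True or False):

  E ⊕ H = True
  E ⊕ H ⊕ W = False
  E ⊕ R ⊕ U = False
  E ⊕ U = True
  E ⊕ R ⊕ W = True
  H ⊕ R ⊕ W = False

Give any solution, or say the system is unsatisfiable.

R = True; U = False; H = False; W = True; E = True

E ⊕ H = T ⊕ F = True ✓
E ⊕ H ⊕ W = T ⊕ F ⊕ T = False ✓
E ⊕ R ⊕ U = T ⊕ T ⊕ F = False ✓
E ⊕ U = T ⊕ F = True ✓
E ⊕ R ⊕ W = T ⊕ T ⊕ T = True ✓
H ⊕ R ⊕ W = F ⊕ T ⊕ T = False ✓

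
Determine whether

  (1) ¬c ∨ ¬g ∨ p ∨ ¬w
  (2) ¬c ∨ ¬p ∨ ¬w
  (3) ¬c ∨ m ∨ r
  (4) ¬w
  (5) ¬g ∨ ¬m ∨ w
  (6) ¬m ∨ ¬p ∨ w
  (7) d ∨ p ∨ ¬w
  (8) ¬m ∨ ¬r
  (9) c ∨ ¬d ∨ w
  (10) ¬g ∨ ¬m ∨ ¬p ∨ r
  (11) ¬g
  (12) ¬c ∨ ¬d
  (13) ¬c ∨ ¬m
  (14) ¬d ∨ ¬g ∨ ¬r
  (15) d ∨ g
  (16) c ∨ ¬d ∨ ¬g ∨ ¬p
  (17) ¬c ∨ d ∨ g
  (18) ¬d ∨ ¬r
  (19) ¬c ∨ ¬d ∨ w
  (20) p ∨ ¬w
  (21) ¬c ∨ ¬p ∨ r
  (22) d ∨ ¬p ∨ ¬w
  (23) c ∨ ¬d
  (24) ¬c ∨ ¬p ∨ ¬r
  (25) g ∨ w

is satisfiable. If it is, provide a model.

Unsatisfiable

Case g = True:
  Clause (¬g) is falsified — contradiction.
Case g = False:
  (¬w) forces w = False.
  Clause (g ∨ w) is falsified — contradiction.
Both cases fail, so the formula is unsatisfiable.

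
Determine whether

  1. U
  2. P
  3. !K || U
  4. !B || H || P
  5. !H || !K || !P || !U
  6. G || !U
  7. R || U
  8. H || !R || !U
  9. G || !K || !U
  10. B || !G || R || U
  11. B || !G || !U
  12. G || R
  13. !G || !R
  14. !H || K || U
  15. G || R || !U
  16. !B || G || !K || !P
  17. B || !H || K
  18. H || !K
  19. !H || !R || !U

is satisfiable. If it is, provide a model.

Unit clause (U) forces U = True.
Unit clause (P) forces P = True.
In (G || !U) only G is left, so G = True.
In (B || !G || !U) only B is left, so B = True.
In (!G || !R) only !R is left, so R = False.
Set H = True.
  then (!H || !K || !P || !U) forces K = False.
All clauses satisfied.

P = True; B = True; H = True; K = False; R = False; G = True; U = True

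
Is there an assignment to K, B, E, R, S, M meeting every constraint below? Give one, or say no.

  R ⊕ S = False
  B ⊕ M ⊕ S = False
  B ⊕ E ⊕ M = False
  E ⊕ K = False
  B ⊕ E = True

K = True, B = False, E = True, R = True, S = True, M = True

R ⊕ S = T ⊕ T = False ✓
B ⊕ M ⊕ S = F ⊕ T ⊕ T = False ✓
B ⊕ E ⊕ M = F ⊕ T ⊕ T = False ✓
E ⊕ K = T ⊕ T = False ✓
B ⊕ E = F ⊕ T = True ✓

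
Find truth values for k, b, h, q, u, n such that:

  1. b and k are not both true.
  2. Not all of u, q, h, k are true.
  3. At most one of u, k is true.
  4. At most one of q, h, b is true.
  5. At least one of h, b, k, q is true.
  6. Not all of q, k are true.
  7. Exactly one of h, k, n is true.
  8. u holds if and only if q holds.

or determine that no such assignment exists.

k=F, b=T, h=F, q=F, u=F, n=T

  (1) b=T, k=F — not both ✓
  (2) {u, q, h, k}: 0/4 true — not all ✓
  (3) {u, k}: 0 true — at most one ✓
  (4) {q, h, b}: 1 true — at most one ✓
  (5) {h, b, k, q}: 1 true — at least one ✓
  (6) {q, k}: 0/2 true — not all ✓
  (7) {h, k, n}: 1 true — exactly one ✓
  (8) u=F, q=F — same ✓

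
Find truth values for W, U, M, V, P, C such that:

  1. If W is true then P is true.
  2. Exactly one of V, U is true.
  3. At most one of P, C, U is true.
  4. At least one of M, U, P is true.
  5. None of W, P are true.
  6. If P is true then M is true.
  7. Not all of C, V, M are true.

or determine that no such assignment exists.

W = False, U = False, M = True, V = True, P = False, C = False

  (1) W=F ⇒ P: vacuous ✓
  (2) {V, U}: 1 true — exactly one ✓
  (3) {P, C, U}: 0 true — at most one ✓
  (4) {M, U, P}: 1 true — at least one ✓
  (5) {W, P}: 0 true — none ✓
  (6) P=F ⇒ M: vacuous ✓
  (7) {C, V, M}: 2/3 true — not all ✓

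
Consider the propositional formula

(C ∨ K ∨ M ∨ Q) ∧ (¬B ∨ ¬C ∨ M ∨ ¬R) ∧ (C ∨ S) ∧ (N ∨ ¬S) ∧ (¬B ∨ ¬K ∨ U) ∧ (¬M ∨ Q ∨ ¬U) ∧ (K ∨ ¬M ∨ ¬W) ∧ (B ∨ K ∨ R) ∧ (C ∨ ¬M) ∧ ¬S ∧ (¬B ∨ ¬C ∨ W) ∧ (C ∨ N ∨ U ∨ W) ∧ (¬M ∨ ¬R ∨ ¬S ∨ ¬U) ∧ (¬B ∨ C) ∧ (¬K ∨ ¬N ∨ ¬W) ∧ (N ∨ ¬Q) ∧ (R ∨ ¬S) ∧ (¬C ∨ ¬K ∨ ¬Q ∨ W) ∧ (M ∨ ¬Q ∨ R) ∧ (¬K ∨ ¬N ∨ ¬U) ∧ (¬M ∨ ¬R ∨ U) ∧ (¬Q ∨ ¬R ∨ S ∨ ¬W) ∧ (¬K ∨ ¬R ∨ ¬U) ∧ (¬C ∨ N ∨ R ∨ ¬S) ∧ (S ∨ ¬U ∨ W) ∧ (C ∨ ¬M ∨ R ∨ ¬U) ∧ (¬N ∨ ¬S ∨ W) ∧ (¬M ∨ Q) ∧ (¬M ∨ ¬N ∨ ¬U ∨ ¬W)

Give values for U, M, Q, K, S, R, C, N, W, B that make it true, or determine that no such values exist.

U = False, M = False, Q = True, K = False, S = False, R = True, C = True, N = True, W = False, B = False

Unit clause (¬S) forces S = False.
In (C ∨ S) only C is left, so C = True.
Set U = False.
Set M = False.
Set Q = True.
  then (N ∨ ¬Q) forces N = True.
  then (M ∨ ¬Q ∨ R) forces R = True.
  then (¬Q ∨ ¬R ∨ S ∨ ¬W) forces W = False.
  then (¬B ∨ ¬C ∨ M ∨ ¬R) forces B = False.
  then (¬C ∨ ¬K ∨ ¬Q ∨ W) forces K = False.
All clauses satisfied.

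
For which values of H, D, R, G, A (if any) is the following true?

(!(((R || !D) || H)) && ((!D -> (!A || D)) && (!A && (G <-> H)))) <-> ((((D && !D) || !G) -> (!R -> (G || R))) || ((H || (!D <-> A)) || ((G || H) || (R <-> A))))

H = False; D = True; R = False; G = False; A = True

  (!(((R || !D) || H)) && ((!D -> (!A || D)) && (!A && (G <-> H)))) <-> ((((D && !D) || !G) -> (!R -> (G || R))) || ((H || (!D <-> A)) || ((G || H) || (R <-> A)))) = True
    !(((R || !D) || H)) && ((!D -> (!A || D)) && (!A && (G <-> H))) = False
      !(((R || !D) || H)) = True
        (R || !D) || H = False
          R || !D = False
            !D = False
      (!D -> (!A || D)) && (!A && (G <-> H)) = False
        !D -> (!A || D) = True
          !D = False
          !A || D = True
            !A = False
        !A && (G <-> H) = False
          !A = False
          G <-> H = True
    (((D && !D) || !G) -> (!R -> (G || R))) || ((H || (!D <-> A)) || ((G || H) || (R <-> A))) = False
      ((D && !D) || !G) -> (!R -> (G || R)) = False
        (D && !D) || !G = True
          D && !D = False
            !D = False
          !G = True
        !R -> (G || R) = False
          !R = True
          G || R = False
      (H || (!D <-> A)) || ((G || H) || (R <-> A)) = False
        H || (!D <-> A) = False
          !D <-> A = False
            !D = False
        (G || H) || (R <-> A) = False
          G || H = False
          R <-> A = False
The formula evaluates to True.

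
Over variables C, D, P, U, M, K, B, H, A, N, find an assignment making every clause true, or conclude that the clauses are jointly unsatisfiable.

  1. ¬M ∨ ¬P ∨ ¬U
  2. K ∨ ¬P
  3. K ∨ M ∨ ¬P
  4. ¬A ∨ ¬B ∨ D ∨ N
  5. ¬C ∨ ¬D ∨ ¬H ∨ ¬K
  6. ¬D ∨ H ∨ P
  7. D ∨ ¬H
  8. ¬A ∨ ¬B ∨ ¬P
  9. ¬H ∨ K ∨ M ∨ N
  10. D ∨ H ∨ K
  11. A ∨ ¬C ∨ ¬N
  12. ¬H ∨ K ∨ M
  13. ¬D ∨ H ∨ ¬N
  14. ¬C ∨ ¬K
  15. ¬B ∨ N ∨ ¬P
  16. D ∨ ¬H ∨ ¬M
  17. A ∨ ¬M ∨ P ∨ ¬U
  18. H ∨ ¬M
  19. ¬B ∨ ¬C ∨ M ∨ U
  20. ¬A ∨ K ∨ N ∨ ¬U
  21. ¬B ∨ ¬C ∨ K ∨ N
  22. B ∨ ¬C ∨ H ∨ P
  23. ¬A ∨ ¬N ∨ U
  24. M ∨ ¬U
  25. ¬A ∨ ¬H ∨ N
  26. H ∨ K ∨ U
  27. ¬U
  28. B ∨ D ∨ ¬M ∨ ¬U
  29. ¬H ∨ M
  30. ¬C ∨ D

Unit clause (¬U) forces U = False.
Set C = False.
Set D = False.
  then (D ∨ ¬H) forces H = False.
  then (D ∨ H ∨ K) forces K = True.
  then (H ∨ ¬M) forces M = False.
Set P = False.
Set B = True.
Try A = True:
  (¬A ∨ ¬B ∨ D ∨ N) forces N = True.
  clause (¬A ∨ ¬N ∨ U) is falsified — backtrack.
So A = False.
Set N = True.
All clauses satisfied.

C = False; D = False; P = False; U = False; M = False; K = True; B = True; H = False; A = False; N = True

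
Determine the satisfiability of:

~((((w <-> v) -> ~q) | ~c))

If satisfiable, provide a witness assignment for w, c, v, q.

w = False, c = True, v = False, q = True

  ~((((w <-> v) -> ~q) | ~c)) = True
    ((w <-> v) -> ~q) | ~c = False
      (w <-> v) -> ~q = False
        w <-> v = True
        ~q = False
      ~c = False
The formula evaluates to True.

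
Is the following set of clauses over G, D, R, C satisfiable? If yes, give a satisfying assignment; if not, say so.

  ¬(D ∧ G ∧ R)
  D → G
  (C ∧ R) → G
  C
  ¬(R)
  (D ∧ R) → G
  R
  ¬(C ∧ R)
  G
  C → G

Unsatisfiable

Case R = True:
  Clause (¬R) is falsified — contradiction.
Case R = False:
  Clause (R) is falsified — contradiction.
Both cases fail, so the formula is unsatisfiable.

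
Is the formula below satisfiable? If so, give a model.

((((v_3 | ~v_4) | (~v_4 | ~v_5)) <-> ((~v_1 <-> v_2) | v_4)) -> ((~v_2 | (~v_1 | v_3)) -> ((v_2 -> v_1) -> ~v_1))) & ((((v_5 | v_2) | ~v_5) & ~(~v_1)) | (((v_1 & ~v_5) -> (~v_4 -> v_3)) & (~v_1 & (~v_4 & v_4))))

v_1 = True; v_2 = True; v_3 = False; v_4 = False; v_5 = False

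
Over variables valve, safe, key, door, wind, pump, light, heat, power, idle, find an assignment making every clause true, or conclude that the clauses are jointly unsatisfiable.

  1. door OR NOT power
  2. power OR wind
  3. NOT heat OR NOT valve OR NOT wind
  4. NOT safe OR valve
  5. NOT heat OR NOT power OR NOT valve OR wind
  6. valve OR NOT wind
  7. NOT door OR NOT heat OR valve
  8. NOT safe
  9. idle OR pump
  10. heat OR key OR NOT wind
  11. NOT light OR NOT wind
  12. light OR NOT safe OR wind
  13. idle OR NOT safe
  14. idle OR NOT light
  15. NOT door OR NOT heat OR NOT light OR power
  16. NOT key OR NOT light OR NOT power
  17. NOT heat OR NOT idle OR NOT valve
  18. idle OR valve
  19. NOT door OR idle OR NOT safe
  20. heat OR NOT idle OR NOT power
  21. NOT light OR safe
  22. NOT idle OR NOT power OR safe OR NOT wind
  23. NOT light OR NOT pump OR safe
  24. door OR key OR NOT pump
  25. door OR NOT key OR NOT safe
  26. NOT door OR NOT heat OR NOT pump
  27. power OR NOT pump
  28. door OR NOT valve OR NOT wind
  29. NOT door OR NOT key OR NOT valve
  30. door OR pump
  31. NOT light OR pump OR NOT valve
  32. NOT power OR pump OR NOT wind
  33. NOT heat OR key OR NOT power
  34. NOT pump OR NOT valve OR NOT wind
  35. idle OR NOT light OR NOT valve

Unit clause (NOT safe) forces safe = False.
In (NOT light OR safe) only NOT light is left, so light = False.
Set valve = True.
Try key = True:
  (NOT door OR NOT key OR NOT valve) forces door = False.
  (door OR NOT power) forces power = False.
  (power OR wind) forces wind = True.
  clause (door OR NOT valve OR NOT wind) is falsified — backtrack.
So key = False.
Try door = False:
  (door OR NOT power) forces power = False.
  (power OR wind) forces wind = True.
  clause (door OR NOT valve OR NOT wind) is falsified — backtrack.
So door = True.
Set wind = False.
  then (power OR wind) forces power = True.
  then (NOT heat OR NOT power OR NOT valve OR wind) forces heat = False.
  then (heat OR NOT idle OR NOT power) forces idle = False.
  then (idle OR pump) forces pump = True.
All clauses satisfied.

valve=T; safe=F; key=F; door=T; wind=F; pump=T; light=F; heat=F; power=T; idle=F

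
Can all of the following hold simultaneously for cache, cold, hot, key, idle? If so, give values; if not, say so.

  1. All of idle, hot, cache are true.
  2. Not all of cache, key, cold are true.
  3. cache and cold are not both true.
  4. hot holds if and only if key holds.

cache=T, cold=F, hot=T, key=T, idle=T

  (1) {idle, hot, cache}: all 3 true ✓
  (2) {cache, key, cold}: 2/3 true — not all ✓
  (3) cache=T, cold=F — not both ✓
  (4) hot=T, key=T — same ✓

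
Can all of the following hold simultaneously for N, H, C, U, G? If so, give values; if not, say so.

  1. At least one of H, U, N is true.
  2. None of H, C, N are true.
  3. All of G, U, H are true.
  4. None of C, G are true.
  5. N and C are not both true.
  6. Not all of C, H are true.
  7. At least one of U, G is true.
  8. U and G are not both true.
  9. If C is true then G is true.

Unsatisfiable — no assignment works.

Case H = True:
  Constraint (2) is violated (H=T) — contradiction.
Case H = False:
  Constraint (3) is violated (H=F) — contradiction.
Both cases fail — unsatisfiable.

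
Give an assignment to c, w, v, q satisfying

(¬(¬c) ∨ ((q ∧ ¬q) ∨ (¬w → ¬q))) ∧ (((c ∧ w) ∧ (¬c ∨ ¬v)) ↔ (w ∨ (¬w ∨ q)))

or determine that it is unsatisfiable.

c: True, w: True, v: False, q: True

  ¬(¬c) ∨ ((q ∧ ¬q) ∨ (¬w → ¬q)) = True
    ¬(¬c) = True
      ¬c = False
    (q ∧ ¬q) ∨ (¬w → ¬q) = True
      q ∧ ¬q = False
        ¬q = False
      ¬w → ¬q = True
        ¬w = False
        ¬q = False
  ((c ∧ w) ∧ (¬c ∨ ¬v)) ↔ (w ∨ (¬w ∨ q)) = True
    (c ∧ w) ∧ (¬c ∨ ¬v) = True
      c ∧ w = True
      ¬c ∨ ¬v = True
        ¬c = False
        ¬v = True
    w ∨ (¬w ∨ q) = True
      ¬w ∨ q = True
        ¬w = False
Both conjuncts True, so the formula holds.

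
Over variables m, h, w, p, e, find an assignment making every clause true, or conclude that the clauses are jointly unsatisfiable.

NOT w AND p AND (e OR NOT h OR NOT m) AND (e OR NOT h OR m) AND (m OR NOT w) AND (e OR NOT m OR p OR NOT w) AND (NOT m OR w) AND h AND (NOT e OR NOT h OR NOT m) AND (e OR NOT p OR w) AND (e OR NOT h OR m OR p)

m: False, h: True, w: False, p: True, e: True

Unit clause (NOT w) forces w = False.
Unit clause (p) forces p = True.
In (NOT m OR w) only NOT m is left, so m = False.
Unit clause (h) forces h = True.
In (e OR NOT p OR w) only e is left, so e = True.
All clauses satisfied.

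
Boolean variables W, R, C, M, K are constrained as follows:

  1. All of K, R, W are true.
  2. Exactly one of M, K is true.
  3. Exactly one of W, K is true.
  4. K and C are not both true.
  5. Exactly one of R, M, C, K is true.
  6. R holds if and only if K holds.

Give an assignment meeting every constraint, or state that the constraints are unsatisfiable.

The formula is unsatisfiable.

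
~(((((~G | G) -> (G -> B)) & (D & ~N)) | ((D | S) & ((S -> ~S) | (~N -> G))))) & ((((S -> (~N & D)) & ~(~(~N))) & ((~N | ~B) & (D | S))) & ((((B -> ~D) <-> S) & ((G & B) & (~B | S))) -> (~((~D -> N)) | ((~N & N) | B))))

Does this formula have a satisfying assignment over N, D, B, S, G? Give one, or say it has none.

UNSATISFIABLE

Case N = True: the conjunct ~(~(~N)) becomes ~(~False) = False.
Case N = False: the formula simplifies to ~(((((~G | G) -> (G -> B)) & D) | ((D | S) & ((S -> ~S) | G)))) & (((S -> D) & (D | S)) & ((((B -> ~D) <-> S) & ((G & B) & (~B | S))) -> (~D | B))).
  D = True: simplifies to ~((((~G | G) -> (G -> B)) | ((S -> ~S) | G))) & (((~B <-> S) & ((G & B) & (~B | S))) -> B).
    G = True: the conjunct ~((((~G | G) -> (G -> B)) | ((S -> ~S) | G))) becomes ~((B | True)) = False.
    G = False: the conjunct ~((((~G | G) -> (G -> B)) | ((S -> ~S) | G))) becomes ~((True | (S -> ~S))) = False.
  D = False: simplifies to ~((S & ((S -> ~S) | G))) & (~S & S).
    S = True: the conjunct ~S is False.
    S = False: the conjunct S is False.
Both cases fail — unsatisfiable.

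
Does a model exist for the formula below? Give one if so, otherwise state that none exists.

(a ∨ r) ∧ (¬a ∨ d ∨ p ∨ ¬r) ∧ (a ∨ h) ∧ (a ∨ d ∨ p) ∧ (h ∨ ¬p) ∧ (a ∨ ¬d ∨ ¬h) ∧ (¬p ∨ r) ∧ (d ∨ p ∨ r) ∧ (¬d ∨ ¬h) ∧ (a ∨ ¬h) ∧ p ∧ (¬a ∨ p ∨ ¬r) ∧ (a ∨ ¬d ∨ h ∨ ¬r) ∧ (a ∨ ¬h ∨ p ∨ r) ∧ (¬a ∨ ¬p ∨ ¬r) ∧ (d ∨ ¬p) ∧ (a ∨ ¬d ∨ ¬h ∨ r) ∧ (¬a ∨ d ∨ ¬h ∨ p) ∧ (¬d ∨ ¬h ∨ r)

Unsatisfiable — no assignment works.

Case p = True:
  (h ∨ ¬p) forces h = True.
  (¬p ∨ r) forces r = True.
  (¬d ∨ ¬h) forces d = False.
  Clause (d ∨ ¬p) is falsified — contradiction.
Case p = False:
  Clause (p) is falsified — contradiction.
Both cases fail, so the formula is unsatisfiable.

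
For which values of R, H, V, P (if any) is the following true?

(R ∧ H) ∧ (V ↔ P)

R=T, H=T, V=T, P=T

  R ∧ H = True
  V ↔ P = True
Both conjuncts True, so the formula holds.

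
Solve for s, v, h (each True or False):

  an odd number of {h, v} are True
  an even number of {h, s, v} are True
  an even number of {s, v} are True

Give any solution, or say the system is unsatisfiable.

s = True, v = True, h = False

{h, v}: 1 true → odd ✓
{h, s, v}: 2 true → even ✓
{s, v}: 2 true → even ✓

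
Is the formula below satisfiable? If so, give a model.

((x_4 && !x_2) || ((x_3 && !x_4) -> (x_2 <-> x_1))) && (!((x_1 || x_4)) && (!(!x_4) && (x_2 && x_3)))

Case x_4 = True: the conjunct !((x_1 || x_4)) becomes !((x_1 || True)) = False.
Case x_4 = False: the conjunct !(!x_4) becomes !(!False) = False.
Both cases fail — unsatisfiable.

Unsatisfiable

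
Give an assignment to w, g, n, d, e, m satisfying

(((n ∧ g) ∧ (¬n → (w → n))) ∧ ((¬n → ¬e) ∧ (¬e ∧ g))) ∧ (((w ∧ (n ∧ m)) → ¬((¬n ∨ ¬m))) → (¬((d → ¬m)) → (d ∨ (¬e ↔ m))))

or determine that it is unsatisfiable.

w = False, g = True, n = True, d = False, e = False, m = False

  ((n ∧ g) ∧ (¬n → (w → n))) ∧ ((¬n → ¬e) ∧ (¬e ∧ g)) = True
    (n ∧ g) ∧ (¬n → (w → n)) = True
      n ∧ g = True
      ¬n → (w → n) = True
        ¬n = False
        w → n = True
    (¬n → ¬e) ∧ (¬e ∧ g) = True
      ¬n → ¬e = True
        ¬n = False
        ¬e = True
      ¬e ∧ g = True
        ¬e = True
  ((w ∧ (n ∧ m)) → ¬((¬n ∨ ¬m))) → (¬((d → ¬m)) → (d ∨ (¬e ↔ m))) = True
    (w ∧ (n ∧ m)) → ¬((¬n ∨ ¬m)) = True
      w ∧ (n ∧ m) = False
        n ∧ m = False
      ¬((¬n ∨ ¬m)) = False
        ¬n ∨ ¬m = True
          ¬n = False
          ¬m = True
    ¬((d → ¬m)) → (d ∨ (¬e ↔ m)) = True
      ¬((d → ¬m)) = False
        d → ¬m = True
          ¬m = True
      d ∨ (¬e ↔ m) = False
        ¬e ↔ m = False
          ¬e = True
Both conjuncts True, so the formula holds.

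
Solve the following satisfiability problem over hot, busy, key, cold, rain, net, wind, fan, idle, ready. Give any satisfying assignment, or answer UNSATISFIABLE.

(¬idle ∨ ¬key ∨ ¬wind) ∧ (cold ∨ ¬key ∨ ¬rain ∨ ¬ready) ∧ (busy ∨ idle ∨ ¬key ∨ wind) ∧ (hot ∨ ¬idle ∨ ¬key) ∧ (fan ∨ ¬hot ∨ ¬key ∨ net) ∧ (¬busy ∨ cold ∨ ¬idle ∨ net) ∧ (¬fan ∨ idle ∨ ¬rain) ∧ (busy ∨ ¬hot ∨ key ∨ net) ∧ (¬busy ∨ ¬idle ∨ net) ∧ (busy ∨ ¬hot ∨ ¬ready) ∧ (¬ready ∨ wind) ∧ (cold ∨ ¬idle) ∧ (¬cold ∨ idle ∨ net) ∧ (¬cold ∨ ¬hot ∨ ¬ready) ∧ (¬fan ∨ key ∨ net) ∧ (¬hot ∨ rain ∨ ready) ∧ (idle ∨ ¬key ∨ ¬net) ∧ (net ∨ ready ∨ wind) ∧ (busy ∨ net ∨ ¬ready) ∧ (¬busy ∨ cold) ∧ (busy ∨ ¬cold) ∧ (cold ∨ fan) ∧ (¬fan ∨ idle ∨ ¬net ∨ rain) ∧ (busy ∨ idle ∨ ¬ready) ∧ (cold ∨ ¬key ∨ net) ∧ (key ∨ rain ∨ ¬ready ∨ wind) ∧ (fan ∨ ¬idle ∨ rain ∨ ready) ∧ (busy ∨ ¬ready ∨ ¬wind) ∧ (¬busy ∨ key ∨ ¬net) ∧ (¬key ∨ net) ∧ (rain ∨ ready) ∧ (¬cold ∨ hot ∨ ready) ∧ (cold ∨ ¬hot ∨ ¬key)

Set hot = True.
Set busy = True.
  then (¬busy ∨ cold) forces cold = True.
  then (¬cold ∨ ¬hot ∨ ¬ready) forces ready = False.
  then (¬hot ∨ rain ∨ ready) forces rain = True.
Try key = False:
  (¬busy ∨ key ∨ ¬net) forces net = False.
  (¬busy ∨ ¬idle ∨ net) forces idle = False.
  clause (¬cold ∨ idle ∨ net) is falsified — backtrack.
So key = True.
  then (¬key ∨ net) forces net = True.
  then (idle ∨ ¬key ∨ ¬net) forces idle = True.
  then (¬idle ∨ ¬key ∨ ¬wind) forces wind = False.
Set fan = False.
All clauses satisfied.

hot=T, busy=T, key=T, cold=T, rain=T, net=T, wind=F, fan=F, idle=T, ready=F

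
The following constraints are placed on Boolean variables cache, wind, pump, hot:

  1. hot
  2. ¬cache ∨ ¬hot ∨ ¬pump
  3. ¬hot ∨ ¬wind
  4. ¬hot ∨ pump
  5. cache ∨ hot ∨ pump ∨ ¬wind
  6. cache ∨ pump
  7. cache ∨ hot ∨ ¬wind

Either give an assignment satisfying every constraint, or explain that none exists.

cache = False; wind = False; pump = True; hot = True

Unit clause (hot) forces hot = True.
In (¬hot ∨ ¬wind) only ¬wind is left, so wind = False.
In (¬hot ∨ pump) only pump is left, so pump = True.
In (¬cache ∨ ¬hot ∨ ¬pump) only ¬cache is left, so cache = False.
All clauses satisfied.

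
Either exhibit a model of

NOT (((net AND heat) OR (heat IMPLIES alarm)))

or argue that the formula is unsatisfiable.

heat=T, alarm=F, net=F

  NOT (((net AND heat) OR (heat IMPLIES alarm))) = True
    (net AND heat) OR (heat IMPLIES alarm) = False
      net AND heat = False
      heat IMPLIES alarm = False
The formula evaluates to True.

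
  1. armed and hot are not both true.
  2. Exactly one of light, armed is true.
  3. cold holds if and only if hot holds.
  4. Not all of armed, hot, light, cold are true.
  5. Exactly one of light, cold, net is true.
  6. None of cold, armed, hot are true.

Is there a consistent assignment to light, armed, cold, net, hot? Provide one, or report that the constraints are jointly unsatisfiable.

light: True, armed: False, cold: False, net: False, hot: False

  (1) armed=F, hot=F — not both ✓
  (2) {light, armed}: 1 true — exactly one ✓
  (3) cold=F, hot=F — same ✓
  (4) {armed, hot, light, cold}: 1/4 true — not all ✓
  (5) {light, cold, net}: 1 true — exactly one ✓
  (6) {cold, armed, hot}: 0 true — none ✓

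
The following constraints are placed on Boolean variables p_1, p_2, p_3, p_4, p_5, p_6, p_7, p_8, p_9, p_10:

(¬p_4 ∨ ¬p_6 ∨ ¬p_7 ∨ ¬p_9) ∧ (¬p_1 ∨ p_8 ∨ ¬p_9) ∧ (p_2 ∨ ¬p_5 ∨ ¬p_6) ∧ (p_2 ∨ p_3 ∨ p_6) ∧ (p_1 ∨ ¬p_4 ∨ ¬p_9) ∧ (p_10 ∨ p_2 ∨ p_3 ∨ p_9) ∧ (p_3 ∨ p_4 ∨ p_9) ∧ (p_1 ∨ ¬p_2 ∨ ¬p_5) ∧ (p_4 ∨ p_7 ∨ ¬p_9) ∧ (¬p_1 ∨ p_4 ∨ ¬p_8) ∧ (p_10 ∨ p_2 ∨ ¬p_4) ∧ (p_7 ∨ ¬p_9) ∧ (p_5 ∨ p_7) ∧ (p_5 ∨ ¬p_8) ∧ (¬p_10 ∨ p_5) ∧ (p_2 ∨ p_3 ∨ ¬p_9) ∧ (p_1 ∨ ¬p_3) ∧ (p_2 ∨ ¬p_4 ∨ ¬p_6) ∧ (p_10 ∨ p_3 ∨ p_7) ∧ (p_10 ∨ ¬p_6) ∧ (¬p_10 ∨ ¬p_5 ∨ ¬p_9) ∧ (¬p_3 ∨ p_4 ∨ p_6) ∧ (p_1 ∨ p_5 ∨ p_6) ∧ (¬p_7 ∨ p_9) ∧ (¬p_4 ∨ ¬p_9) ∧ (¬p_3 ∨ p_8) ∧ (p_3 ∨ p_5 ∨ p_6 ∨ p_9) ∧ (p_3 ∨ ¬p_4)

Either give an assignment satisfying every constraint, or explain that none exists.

Set p_1 = True.
Set p_2 = True.
Try p_3 = False:
  (p_3 ∨ ¬p_4) forces p_4 = False.
  (p_3 ∨ p_4 ∨ p_9) forces p_9 = True.
  (¬p_1 ∨ p_8 ∨ ¬p_9) forces p_8 = True.
  clause (¬p_1 ∨ p_4 ∨ ¬p_8) is falsified — backtrack.
So p_3 = True.
  then (¬p_3 ∨ p_8) forces p_8 = True.
  then (¬p_1 ∨ p_4 ∨ ¬p_8) forces p_4 = True.
  then (p_5 ∨ ¬p_8) forces p_5 = True.
  then (¬p_4 ∨ ¬p_9) forces p_9 = False.
  then (¬p_7 ∨ p_9) forces p_7 = False.
Set p_6 = True.
  then (p_10 ∨ ¬p_6) forces p_10 = True.
All clauses satisfied.

p_1: True, p_2: True, p_3: True, p_4: True, p_5: True, p_6: True, p_7: False, p_8: True, p_9: False, p_10: True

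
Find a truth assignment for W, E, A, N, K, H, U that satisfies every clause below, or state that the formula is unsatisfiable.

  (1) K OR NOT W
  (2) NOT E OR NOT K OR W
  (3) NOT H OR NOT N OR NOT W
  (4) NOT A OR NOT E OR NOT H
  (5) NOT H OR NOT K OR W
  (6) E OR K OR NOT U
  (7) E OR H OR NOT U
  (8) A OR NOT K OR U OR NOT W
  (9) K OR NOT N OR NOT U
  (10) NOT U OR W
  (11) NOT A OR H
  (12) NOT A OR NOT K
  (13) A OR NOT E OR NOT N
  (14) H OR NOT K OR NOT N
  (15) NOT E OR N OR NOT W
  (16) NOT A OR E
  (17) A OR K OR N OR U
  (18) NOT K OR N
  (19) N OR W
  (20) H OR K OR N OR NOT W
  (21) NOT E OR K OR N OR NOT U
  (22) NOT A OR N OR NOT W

W = False, E = False, A = False, N = True, K = False, H = True, U = False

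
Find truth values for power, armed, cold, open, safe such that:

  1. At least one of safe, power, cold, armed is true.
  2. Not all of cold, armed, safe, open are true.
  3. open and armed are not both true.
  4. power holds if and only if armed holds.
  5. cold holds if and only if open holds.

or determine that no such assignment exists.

power = False, armed = False, cold = False, open = False, safe = True

  (1) {safe, power, cold, armed}: 1 true — at least one ✓
  (2) {cold, armed, safe, open}: 1/4 true — not all ✓
  (3) open=F, armed=F — not both ✓
  (4) power=F, armed=F — same ✓
  (5) cold=F, open=F — same ✓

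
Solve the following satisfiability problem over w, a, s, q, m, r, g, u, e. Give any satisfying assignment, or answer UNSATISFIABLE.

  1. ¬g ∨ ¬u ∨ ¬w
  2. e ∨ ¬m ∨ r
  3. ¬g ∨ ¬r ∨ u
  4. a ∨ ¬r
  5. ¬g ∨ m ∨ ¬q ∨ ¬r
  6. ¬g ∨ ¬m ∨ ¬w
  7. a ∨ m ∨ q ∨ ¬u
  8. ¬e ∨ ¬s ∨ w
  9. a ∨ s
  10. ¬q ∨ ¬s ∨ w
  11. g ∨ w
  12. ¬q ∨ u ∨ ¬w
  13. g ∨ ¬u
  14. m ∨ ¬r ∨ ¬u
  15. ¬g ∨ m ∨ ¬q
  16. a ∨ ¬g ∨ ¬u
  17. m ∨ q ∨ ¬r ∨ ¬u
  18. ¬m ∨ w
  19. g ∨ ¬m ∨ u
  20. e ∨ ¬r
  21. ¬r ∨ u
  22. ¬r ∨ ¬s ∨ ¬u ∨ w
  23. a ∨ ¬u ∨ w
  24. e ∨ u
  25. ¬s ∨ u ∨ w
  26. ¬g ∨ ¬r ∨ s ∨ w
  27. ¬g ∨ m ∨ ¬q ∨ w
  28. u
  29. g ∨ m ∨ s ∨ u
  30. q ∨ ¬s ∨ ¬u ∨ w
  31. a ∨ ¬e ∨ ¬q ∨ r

Unit clause (u) forces u = True.
In (g ∨ ¬u) only g is left, so g = True.
In (a ∨ ¬g ∨ ¬u) only a is left, so a = True.
In (¬g ∨ ¬u ∨ ¬w) only ¬w is left, so w = False.
In (¬m ∨ w) only ¬m is left, so m = False.
In (¬g ∨ m ∨ ¬q ∨ w) only ¬q is left, so q = False.
In (q ∨ ¬s ∨ ¬u ∨ w) only ¬s is left, so s = False.
In (m ∨ ¬r ∨ ¬u) only ¬r is left, so r = False.
Set e = True.
All clauses satisfied.

w=F; a=T; s=F; q=F; m=F; r=F; g=T; u=T; e=T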